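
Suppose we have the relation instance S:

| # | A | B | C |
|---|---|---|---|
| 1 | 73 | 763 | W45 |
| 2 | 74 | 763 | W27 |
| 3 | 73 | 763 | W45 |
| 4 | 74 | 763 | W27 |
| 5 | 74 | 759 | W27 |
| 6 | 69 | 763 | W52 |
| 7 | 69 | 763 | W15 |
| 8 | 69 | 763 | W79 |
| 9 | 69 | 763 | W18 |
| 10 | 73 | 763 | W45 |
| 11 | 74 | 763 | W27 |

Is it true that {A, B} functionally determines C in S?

No

(A=73, B=763): rows 1, 3, 10 → C = W45, W45, W45 ✓
(A=74, B=763): rows 2, 4, 11 → C = W27, W27, W27 ✓
(A=74, B=759): row 5 → C = W27 ✓
(A=69, B=763): rows 6, 7, 8, 9 → C takes values {W52, W15, W79, W18} — violation
Two rows agree on {A, B} but differ on C, so {A, B} -> C does not hold.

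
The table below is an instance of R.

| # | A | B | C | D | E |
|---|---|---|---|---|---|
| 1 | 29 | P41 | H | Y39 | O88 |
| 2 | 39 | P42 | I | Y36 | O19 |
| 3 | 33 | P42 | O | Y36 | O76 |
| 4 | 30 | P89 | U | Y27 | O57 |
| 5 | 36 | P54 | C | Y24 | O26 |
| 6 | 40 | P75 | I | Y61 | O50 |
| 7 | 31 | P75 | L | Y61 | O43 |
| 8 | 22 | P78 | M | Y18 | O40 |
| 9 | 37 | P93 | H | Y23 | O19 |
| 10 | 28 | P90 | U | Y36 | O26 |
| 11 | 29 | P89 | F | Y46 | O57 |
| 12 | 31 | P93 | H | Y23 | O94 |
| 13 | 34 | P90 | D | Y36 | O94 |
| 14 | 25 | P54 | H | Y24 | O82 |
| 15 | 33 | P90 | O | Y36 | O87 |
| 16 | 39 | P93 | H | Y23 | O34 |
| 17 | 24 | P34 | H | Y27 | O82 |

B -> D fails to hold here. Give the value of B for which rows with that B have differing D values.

P89

B=P41: row 1 → D = Y39 ✓
B=P42: rows 2, 3 → D = Y36, Y36 ✓
B=P89: rows 4, 11 → D takes values {Y27, Y46} — violation
B=P54: rows 5, 14 → D = Y24, Y24 ✓
B=P75: rows 6, 7 → D = Y61, Y61 ✓
B=P78: row 8 → D = Y18 ✓
B=P93: rows 9, 12, 16 → D = Y23, Y23, Y23 ✓
B=P90: rows 10, 13, 15 → D = Y36, Y36, Y36 ✓
B=P34: row 17 → D = Y27 ✓
The only B value with inconsistent D is B=P89.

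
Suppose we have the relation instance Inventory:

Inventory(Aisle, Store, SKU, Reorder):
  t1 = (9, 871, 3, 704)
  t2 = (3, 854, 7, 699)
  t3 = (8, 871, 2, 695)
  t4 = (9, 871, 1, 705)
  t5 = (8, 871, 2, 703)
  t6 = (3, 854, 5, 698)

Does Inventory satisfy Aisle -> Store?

Yes

Aisle=9: rows 1, 4 → Store = 871, 871 ✓
Aisle=3: rows 2, 6 → Store = 854, 854 ✓
Aisle=8: rows 3, 5 → Store = 871, 871 ✓
Every Aisle value is associated with a single Store value, so Aisle -> Store holds.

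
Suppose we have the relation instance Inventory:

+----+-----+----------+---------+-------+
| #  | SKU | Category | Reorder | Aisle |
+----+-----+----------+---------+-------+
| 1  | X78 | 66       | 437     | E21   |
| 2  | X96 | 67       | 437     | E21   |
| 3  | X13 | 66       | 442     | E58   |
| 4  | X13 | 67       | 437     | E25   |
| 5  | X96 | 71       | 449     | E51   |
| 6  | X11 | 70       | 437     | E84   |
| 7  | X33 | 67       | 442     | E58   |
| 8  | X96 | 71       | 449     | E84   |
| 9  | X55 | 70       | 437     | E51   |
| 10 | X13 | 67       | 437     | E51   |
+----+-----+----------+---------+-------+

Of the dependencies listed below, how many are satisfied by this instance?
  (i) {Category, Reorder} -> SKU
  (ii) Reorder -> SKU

0

(i) {Category, Reorder} -> SKU: (Category=67, Reorder=437): rows 2, 4, 10 → SKU takes values {X96, X13} — violation; (Category=70, Reorder=437): rows 6, 9 → SKU takes values {X11, X55} — violation — fails.
(ii) Reorder -> SKU: Reorder=437: rows 1, 2, 4, 6, 9, 10 → SKU takes values {X78, X96, X13, X11, X55} — violation; Reorder=442: rows 3, 7 → SKU takes values {X13, X33} — violation — fails.
None of the 2 dependencies hold.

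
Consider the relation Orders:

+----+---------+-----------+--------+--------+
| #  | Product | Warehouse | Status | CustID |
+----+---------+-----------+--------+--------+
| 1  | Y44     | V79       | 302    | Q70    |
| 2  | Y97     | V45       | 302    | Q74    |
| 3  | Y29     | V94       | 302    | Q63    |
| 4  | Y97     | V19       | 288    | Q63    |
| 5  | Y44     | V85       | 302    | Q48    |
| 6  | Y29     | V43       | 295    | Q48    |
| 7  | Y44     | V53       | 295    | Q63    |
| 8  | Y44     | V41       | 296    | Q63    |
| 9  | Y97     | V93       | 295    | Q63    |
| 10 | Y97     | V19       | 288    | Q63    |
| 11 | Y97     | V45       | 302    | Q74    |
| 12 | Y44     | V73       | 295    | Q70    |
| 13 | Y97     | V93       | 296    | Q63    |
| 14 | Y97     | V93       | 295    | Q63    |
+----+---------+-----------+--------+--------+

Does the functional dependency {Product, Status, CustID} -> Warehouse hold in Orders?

Yes

(Product=Y44, Status=302, CustID=Q70): row 1 → Warehouse = V79 ✓
(Product=Y97, Status=302, CustID=Q74): rows 2, 11 → Warehouse = V45, V45 ✓
(Product=Y29, Status=302, CustID=Q63): row 3 → Warehouse = V94 ✓
(Product=Y97, Status=288, CustID=Q63): rows 4, 10 → Warehouse = V19, V19 ✓
(Product=Y44, Status=302, CustID=Q48): row 5 → Warehouse = V85 ✓
(Product=Y29, Status=295, CustID=Q48): row 6 → Warehouse = V43 ✓
(Product=Y44, Status=295, CustID=Q63): row 7 → Warehouse = V53 ✓
(Product=Y44, Status=296, CustID=Q63): row 8 → Warehouse = V41 ✓
(Product=Y97, Status=295, CustID=Q63): rows 9, 14 → Warehouse = V93, V93 ✓
(Product=Y44, Status=295, CustID=Q70): row 12 → Warehouse = V73 ✓
(Product=Y97, Status=296, CustID=Q63): row 13 → Warehouse = V93 ✓
Every {Product, Status, CustID} value is associated with a single Warehouse value, so {Product, Status, CustID} -> Warehouse holds.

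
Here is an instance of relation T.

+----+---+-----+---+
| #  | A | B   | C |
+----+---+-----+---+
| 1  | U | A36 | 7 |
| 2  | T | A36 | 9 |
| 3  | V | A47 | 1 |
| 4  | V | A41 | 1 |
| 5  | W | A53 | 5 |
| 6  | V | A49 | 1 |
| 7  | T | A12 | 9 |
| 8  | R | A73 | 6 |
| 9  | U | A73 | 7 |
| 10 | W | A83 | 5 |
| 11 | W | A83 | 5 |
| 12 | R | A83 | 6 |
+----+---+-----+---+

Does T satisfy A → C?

A=U: rows 1, 9 → C = 7, 7 ✓
A=T: rows 2, 7 → C = 9, 9 ✓
A=V: rows 3, 4, 6 → C = 1, 1, 1 ✓
A=W: rows 5, 10, 11 → C = 5, 5, 5 ✓
A=R: rows 8, 12 → C = 6, 6 ✓
Every A value is associated with a single C value, so A → C holds.

Yes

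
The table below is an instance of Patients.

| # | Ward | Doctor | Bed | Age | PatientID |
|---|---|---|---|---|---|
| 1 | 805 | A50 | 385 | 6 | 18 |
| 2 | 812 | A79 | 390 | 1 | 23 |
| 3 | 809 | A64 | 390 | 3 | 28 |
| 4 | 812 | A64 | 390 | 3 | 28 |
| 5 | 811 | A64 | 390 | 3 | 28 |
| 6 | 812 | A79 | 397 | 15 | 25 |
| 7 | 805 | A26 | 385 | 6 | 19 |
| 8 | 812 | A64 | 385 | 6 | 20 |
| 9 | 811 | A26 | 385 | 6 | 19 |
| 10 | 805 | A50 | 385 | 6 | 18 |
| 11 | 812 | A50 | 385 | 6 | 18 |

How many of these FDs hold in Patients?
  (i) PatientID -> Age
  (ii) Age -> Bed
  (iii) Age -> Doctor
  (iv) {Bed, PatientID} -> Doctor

(i) PatientID -> Age: every LHS value maps to a single RHS value — holds.
(ii) Age -> Bed: every LHS value maps to a single RHS value — holds.
(iii) Age -> Doctor: Age=6: rows 1, 7, 8, 9, 10, 11 → Doctor takes values {A50, A26, A64} — violation — fails.
(iv) {Bed, PatientID} -> Doctor: every LHS value maps to a single RHS value — holds.
3 of the 4 dependencies hold.

3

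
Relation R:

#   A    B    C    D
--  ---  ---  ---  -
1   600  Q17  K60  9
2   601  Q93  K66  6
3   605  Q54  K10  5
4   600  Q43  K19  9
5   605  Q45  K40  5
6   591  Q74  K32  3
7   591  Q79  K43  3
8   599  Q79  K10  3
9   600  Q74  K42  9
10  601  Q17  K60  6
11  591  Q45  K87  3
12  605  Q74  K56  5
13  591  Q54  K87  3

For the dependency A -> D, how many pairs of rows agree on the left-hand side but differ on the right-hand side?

A=600: all 3 rows agree on D — 0 pairs.
A=601: all 2 rows agree on D — 0 pairs.
A=605: all 3 rows agree on D — 0 pairs.
A=591: all 4 rows agree on D — 0 pairs.

0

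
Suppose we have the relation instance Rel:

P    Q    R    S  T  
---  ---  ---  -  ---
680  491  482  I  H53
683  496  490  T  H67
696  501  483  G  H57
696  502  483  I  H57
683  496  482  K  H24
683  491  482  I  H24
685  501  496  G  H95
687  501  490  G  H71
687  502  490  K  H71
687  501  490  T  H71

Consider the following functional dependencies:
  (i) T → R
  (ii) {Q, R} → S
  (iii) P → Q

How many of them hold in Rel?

(i) T → R: every LHS value maps to a single RHS value — holds.
(ii) {Q, R} → S: (Q=501, R=490): 2 rows → S takes values {G, T} — violation — fails.
(iii) P → Q: P=683: 3 rows → Q takes values {496, 491} — violation; P=696: 2 rows → Q takes values {501, 502} — violation; P=687: 3 rows → Q takes values {501, 502} — violation — fails.
1 of the 3 dependencies holds.

1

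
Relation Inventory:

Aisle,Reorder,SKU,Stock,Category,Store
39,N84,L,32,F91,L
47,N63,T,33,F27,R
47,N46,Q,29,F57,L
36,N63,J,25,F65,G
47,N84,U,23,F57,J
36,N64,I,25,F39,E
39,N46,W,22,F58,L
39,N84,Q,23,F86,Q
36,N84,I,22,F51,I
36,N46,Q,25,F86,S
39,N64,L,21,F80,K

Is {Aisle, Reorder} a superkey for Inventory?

No

Two distinct rows share (Aisle=39, Reorder=N84), so {Aisle, Reorder} does not determine every attribute — not a superkey.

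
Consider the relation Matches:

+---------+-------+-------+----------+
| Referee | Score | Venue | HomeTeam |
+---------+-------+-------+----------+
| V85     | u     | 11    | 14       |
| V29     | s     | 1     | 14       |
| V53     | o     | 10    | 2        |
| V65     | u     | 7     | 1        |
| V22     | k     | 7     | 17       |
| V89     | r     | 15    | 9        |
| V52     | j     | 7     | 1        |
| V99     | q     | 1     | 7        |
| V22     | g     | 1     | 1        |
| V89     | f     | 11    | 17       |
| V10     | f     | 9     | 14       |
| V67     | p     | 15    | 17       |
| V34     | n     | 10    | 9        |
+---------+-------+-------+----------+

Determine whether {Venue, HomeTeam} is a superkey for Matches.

No

Two distinct rows share (Venue=7, HomeTeam=1), so {Venue, HomeTeam} does not determine every attribute — not a superkey.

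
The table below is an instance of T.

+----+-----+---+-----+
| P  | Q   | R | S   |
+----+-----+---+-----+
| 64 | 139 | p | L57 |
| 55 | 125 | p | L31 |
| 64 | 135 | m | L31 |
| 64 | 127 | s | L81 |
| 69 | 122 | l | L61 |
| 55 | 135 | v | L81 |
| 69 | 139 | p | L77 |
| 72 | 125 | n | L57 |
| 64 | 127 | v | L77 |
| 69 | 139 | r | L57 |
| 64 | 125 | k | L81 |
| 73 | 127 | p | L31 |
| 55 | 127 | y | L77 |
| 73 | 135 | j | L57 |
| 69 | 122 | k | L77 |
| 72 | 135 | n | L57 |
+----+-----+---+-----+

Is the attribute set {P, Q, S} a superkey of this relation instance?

All 16 rows have distinct {P, Q, S} values, so {P, Q, S} → (all attributes) holds and {P, Q, S} is a superkey.

Yes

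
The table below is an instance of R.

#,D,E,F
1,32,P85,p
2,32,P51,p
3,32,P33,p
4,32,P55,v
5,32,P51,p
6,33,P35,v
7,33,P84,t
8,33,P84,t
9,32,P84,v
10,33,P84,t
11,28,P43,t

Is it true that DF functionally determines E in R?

(D=32, F=p): rows 1, 2, 3, 5 → E takes values {P85, P51, P33} — violation
(D=32, F=v): rows 4, 9 → E takes values {P55, P84} — violation
(D=33, F=v): row 6 → E = P35 ✓
(D=33, F=t): rows 7, 8, 10 → E = P84, P84, P84 ✓
(D=28, F=t): row 11 → E = P43 ✓
Two rows agree on DF but differ on E, so DF → E does not hold.

No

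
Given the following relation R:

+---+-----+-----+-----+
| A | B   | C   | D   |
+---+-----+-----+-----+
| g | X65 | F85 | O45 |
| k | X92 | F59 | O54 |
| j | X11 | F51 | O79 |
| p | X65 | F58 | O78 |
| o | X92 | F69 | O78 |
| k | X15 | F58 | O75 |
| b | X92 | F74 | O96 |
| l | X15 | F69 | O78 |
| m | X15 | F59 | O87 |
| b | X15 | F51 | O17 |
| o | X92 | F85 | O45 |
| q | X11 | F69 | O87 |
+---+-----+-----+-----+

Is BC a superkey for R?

All 12 rows have distinct BC values, so BC → (all attributes) holds and BC is a superkey.

Yes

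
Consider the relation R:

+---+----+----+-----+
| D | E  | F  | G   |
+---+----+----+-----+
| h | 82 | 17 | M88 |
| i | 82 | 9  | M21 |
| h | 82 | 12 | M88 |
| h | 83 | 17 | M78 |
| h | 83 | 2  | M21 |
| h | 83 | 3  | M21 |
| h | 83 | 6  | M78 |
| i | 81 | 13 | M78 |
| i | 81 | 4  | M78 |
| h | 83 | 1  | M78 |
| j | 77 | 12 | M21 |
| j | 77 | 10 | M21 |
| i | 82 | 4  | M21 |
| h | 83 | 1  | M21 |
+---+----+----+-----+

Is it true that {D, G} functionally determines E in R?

(D=h, G=M88): 2 rows → E = 82, 82 ✓
(D=i, G=M21): 2 rows → E = 82, 82 ✓
(D=h, G=M78): 3 rows → E = 83, 83, 83 ✓
(D=h, G=M21): 3 rows → E = 83, 83, 83 ✓
(D=i, G=M78): 2 rows → E = 81, 81 ✓
(D=j, G=M21): 2 rows → E = 77, 77 ✓
Every {D, G} value is associated with a single E value, so {D, G} -> E holds.

Yes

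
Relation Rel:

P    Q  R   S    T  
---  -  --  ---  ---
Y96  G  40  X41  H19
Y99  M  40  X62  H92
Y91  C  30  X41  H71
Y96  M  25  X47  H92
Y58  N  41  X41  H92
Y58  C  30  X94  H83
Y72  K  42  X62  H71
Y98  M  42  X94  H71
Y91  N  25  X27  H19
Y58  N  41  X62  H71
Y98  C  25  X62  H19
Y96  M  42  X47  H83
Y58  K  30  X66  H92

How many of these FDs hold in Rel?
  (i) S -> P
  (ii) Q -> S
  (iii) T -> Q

(i) S -> P: S=X41: 3 rows → P takes values {Y96, Y91, Y58} — violation; S=X62: 4 rows → P takes values {Y99, Y72, Y58, Y98} — violation; S=X94: 2 rows → P takes values {Y58, Y98} — violation — fails.
(ii) Q -> S: Q=M: 4 rows → S takes values {X62, X47, X94} — violation; Q=C: 3 rows → S takes values {X41, X94, X62} — violation; Q=N: 3 rows → S takes values {X41, X27, X62} — violation; Q=K: 2 rows → S takes values {X62, X66} — violation — fails.
(iii) T -> Q: T=H19: 3 rows → Q takes values {G, N, C} — violation; T=H92: 4 rows → Q takes values {M, N, K} — violation; T=H71: 4 rows → Q takes values {C, K, M, N} — violation; T=H83: 2 rows → Q takes values {C, M} — violation — fails.
None of the 3 dependencies hold.

0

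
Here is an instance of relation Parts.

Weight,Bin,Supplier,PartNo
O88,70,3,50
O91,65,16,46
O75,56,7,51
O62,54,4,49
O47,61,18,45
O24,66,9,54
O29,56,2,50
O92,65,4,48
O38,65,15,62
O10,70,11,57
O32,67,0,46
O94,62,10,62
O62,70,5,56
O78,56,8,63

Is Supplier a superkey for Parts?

Two distinct rows share Supplier=4, so Supplier does not determine every attribute — not a superkey.

No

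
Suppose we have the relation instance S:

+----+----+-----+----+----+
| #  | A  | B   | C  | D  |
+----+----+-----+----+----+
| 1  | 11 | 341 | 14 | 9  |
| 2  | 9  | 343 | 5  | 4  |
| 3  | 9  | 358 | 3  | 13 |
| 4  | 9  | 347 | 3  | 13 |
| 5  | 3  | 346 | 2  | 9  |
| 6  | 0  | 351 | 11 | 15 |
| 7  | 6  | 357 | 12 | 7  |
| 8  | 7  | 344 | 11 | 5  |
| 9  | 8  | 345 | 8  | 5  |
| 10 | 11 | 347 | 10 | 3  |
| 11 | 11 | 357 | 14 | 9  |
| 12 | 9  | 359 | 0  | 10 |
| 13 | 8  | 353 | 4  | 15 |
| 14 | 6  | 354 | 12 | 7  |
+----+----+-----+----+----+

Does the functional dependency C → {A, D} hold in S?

No

C=14: rows 1, 11 → {A,D} = (11, 9), (11, 9) ✓
C=5: row 2 → {A,D} = (9, 4) ✓
C=3: rows 3, 4 → {A,D} = (9, 13), (9, 13) ✓
C=2: row 5 → {A,D} = (3, 9) ✓
C=11: rows 6, 8 → {A,D} takes values {(0, 15), (7, 5)} — violation
C=12: rows 7, 14 → {A,D} = (6, 7), (6, 7) ✓
C=8: row 9 → {A,D} = (8, 5) ✓
C=10: row 10 → {A,D} = (11, 3) ✓
C=0: row 12 → {A,D} = (9, 10) ✓
C=4: row 13 → {A,D} = (8, 15) ✓
Two rows agree on C but differ on {A, D}, so C → {A, D} does not hold.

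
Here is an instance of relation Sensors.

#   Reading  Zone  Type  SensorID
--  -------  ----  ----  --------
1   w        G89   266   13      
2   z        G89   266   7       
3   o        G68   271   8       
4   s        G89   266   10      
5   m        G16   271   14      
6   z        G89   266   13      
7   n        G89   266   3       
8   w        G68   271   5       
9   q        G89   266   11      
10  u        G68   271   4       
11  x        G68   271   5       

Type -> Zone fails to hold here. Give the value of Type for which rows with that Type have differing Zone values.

271

Type=266: rows 1, 2, 4, 6, 7, 9 → Zone = G89, G89, G89, G89, G89, G89 ✓
Type=271: rows 3, 5, 8, 10, 11 → Zone takes values {G68, G16} — violation
The only Type value with inconsistent Zone is Type=271.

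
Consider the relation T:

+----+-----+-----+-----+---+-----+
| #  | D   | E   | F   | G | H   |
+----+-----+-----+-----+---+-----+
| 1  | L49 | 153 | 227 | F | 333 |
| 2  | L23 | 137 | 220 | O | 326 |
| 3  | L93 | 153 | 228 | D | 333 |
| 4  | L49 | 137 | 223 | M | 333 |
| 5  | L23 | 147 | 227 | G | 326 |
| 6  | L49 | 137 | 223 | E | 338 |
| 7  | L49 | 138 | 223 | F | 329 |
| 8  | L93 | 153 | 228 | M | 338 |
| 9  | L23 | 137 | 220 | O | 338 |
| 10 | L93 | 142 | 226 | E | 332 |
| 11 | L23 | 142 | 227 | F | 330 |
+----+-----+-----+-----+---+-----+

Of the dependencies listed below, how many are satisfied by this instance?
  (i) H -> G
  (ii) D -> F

0

(i) H -> G: H=333: rows 1, 3, 4 → G takes values {F, D, M} — violation; H=326: rows 2, 5 → G takes values {O, G} — violation; H=338: rows 6, 8, 9 → G takes values {E, M, O} — violation — fails.
(ii) D -> F: D=L49: rows 1, 4, 6, 7 → F takes values {227, 223} — violation; D=L23: rows 2, 5, 9, 11 → F takes values {220, 227} — violation; D=L93: rows 3, 8, 10 → F takes values {228, 226} — violation — fails.
None of the 2 dependencies hold.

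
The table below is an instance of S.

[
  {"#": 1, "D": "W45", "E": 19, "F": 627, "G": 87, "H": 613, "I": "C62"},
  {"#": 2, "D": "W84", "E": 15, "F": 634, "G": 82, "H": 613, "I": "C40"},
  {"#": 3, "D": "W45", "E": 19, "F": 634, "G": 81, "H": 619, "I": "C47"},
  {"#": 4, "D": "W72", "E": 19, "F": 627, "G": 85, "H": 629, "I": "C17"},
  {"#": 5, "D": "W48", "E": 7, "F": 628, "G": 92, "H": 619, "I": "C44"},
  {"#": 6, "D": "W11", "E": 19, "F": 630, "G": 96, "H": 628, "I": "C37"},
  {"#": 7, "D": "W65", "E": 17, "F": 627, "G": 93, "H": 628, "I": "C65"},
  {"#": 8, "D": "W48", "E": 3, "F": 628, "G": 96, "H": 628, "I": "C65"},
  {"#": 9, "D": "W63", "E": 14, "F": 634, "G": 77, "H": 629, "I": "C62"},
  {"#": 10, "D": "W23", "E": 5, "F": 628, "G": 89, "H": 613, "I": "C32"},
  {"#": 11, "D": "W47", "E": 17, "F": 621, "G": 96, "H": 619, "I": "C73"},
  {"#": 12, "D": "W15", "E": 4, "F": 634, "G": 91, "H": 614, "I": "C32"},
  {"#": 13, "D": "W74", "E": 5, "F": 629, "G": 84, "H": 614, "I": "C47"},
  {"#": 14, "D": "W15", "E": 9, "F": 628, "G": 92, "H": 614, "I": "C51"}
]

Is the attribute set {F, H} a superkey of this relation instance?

All 14 rows have distinct {F, H} values, so {F, H} → (all attributes) holds and {F, H} is a superkey.

Yes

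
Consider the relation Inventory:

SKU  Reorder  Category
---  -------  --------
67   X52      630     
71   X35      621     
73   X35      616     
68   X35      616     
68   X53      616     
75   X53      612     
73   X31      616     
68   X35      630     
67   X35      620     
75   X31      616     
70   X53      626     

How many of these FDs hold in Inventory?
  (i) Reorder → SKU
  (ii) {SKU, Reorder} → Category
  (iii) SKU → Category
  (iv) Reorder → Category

0

(i) Reorder → SKU: Reorder=X35: 5 rows → SKU takes values {71, 73, 68, 67} — violation; Reorder=X53: 3 rows → SKU takes values {68, 75, 70} — violation; Reorder=X31: 2 rows → SKU takes values {73, 75} — violation — fails.
(ii) {SKU, Reorder} → Category: (SKU=68, Reorder=X35): 2 rows → Category takes values {616, 630} — violation — fails.
(iii) SKU → Category: SKU=67: 2 rows → Category takes values {630, 620} — violation; SKU=68: 3 rows → Category takes values {616, 630} — violation; SKU=75: 2 rows → Category takes values {612, 616} — violation — fails.
(iv) Reorder → Category: Reorder=X35: 5 rows → Category takes values {621, 616, 630, 620} — violation; Reorder=X53: 3 rows → Category takes values {616, 612, 626} — violation — fails.
None of the 4 dependencies hold.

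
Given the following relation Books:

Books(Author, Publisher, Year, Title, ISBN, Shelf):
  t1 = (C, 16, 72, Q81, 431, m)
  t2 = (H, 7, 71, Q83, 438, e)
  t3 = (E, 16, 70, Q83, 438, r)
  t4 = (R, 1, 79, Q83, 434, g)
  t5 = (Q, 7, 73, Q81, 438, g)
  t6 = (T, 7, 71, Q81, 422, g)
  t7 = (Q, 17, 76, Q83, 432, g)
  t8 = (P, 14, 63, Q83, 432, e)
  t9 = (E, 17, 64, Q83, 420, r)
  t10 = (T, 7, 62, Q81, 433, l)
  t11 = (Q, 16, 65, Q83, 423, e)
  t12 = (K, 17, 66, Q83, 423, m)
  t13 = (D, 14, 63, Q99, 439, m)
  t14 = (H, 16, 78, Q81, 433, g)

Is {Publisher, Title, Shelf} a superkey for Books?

Rows 5 and 6 have the same {Publisher, Title, Shelf} value (Publisher=7, Title=Q81, Shelf=g) but are distinct tuples, so {Publisher, Title, Shelf} does not determine every attribute — not a superkey.

No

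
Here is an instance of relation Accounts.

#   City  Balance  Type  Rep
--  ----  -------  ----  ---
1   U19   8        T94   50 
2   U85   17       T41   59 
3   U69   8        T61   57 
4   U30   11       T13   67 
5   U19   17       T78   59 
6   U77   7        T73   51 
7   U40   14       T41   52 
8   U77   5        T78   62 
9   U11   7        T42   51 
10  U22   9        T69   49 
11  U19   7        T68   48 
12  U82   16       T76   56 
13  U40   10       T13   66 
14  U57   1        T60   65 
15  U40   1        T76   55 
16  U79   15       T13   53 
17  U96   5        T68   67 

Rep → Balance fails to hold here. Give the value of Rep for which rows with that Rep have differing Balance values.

67

Rep=50: row 1 → Balance = 8 ✓
Rep=59: rows 2, 5 → Balance = 17, 17 ✓
Rep=57: row 3 → Balance = 8 ✓
Rep=67: rows 4, 17 → Balance takes values {11, 5} — violation
Rep=51: rows 6, 9 → Balance = 7, 7 ✓
Rep=52: row 7 → Balance = 14 ✓
Rep=62: row 8 → Balance = 5 ✓
Rep=49: row 10 → Balance = 9 ✓
Rep=48: row 11 → Balance = 7 ✓
Rep=56: row 12 → Balance = 16 ✓
Rep=66: row 13 → Balance = 10 ✓
Rep=65: row 14 → Balance = 1 ✓
Rep=55: row 15 → Balance = 1 ✓
Rep=53: row 16 → Balance = 15 ✓
The only Rep value with inconsistent Balance is Rep=67.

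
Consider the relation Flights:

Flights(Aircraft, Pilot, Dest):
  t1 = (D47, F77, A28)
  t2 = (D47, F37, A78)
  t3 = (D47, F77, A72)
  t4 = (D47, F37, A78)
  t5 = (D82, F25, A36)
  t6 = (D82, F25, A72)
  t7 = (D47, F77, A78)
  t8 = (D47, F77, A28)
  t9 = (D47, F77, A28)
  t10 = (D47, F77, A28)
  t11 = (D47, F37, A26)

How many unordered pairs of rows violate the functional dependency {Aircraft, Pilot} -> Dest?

(Aircraft=D47, Pilot=F77): violating pairs (1,3), (1,7), (3,7), (3,8), (3,9), (3,10), (7,8), (7,9), (7,10) — 9 pairs.
(Aircraft=D47, Pilot=F37): violating pairs (2,11), (4,11) — 2 pairs.
(Aircraft=D82, Pilot=F25): violating pairs (5,6) — 1 pair.

12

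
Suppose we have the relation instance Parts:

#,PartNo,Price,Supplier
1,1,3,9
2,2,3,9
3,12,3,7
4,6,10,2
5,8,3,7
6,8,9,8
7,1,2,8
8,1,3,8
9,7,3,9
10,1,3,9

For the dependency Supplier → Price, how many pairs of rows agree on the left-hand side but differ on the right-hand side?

Supplier=9: all 4 rows agree on Price — 0 pairs.
Supplier=7: all 2 rows agree on Price — 0 pairs.
Supplier=8: violating pairs (6,7), (6,8), (7,8) — 3 pairs.

3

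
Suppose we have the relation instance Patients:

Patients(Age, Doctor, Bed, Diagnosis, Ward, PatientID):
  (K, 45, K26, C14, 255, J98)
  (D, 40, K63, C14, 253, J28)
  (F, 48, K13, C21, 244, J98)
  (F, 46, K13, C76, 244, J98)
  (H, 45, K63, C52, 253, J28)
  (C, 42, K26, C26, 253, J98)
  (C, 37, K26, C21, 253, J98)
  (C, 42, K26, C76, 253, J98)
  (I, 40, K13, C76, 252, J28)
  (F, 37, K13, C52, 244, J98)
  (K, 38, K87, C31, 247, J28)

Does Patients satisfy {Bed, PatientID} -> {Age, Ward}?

No

(Bed=K26, PatientID=J98): 4 rows → {Age,Ward} takes values {(K, 255), (C, 253)} — violation
(Bed=K63, PatientID=J28): 2 rows → {Age,Ward} takes values {(D, 253), (H, 253)} — violation
(Bed=K13, PatientID=J98): 3 rows → {Age,Ward} = (F, 244), (F, 244), (F, 244) ✓
(Bed=K13, PatientID=J28): 1 row → {Age,Ward} = (I, 252) ✓
(Bed=K87, PatientID=J28): 1 row → {Age,Ward} = (K, 247) ✓
Two rows agree on {Bed, PatientID} but differ on {Age, Ward}, so {Bed, PatientID} -> {Age, Ward} does not hold.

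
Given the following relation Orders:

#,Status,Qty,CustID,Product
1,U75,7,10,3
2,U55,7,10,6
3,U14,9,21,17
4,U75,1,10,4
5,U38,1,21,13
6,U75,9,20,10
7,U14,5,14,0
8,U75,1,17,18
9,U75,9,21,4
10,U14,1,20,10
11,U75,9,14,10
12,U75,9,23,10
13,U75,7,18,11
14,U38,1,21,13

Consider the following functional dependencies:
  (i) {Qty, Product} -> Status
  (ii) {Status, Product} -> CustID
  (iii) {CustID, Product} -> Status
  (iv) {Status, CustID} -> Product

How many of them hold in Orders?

(i) {Qty, Product} -> Status: every LHS value maps to a single RHS value — holds.
(ii) {Status, Product} -> CustID: (Status=U75, Product=4): rows 4, 9 → CustID takes values {10, 21} — violation; (Status=U75, Product=10): rows 6, 11, 12 → CustID takes values {20, 14, 23} — violation — fails.
(iii) {CustID, Product} -> Status: (CustID=20, Product=10): rows 6, 10 → Status takes values {U75, U14} — violation — fails.
(iv) {Status, CustID} -> Product: (Status=U75, CustID=10): rows 1, 4 → Product takes values {3, 4} — violation — fails.
1 of the 4 dependencies holds.

1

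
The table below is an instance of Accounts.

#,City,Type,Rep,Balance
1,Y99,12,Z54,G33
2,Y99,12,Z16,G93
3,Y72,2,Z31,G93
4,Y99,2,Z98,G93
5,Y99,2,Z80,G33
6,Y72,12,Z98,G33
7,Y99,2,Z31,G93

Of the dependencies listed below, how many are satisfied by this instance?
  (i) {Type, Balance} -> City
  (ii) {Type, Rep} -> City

(i) {Type, Balance} -> City: (Type=12, Balance=G33): rows 1, 6 → City takes values {Y99, Y72} — violation; (Type=2, Balance=G93): rows 3, 4, 7 → City takes values {Y72, Y99} — violation — fails.
(ii) {Type, Rep} -> City: (Type=2, Rep=Z31): rows 3, 7 → City takes values {Y72, Y99} — violation — fails.
None of the 2 dependencies hold.

0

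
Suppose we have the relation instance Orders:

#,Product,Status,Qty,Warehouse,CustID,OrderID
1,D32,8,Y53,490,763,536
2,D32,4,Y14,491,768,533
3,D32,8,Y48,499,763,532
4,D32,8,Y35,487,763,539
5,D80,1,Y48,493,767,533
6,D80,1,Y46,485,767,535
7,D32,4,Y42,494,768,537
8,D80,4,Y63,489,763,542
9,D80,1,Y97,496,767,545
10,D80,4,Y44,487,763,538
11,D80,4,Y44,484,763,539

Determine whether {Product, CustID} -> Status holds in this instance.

Yes

(Product=D32, CustID=763): rows 1, 3, 4 → Status = 8, 8, 8 ✓
(Product=D32, CustID=768): rows 2, 7 → Status = 4, 4 ✓
(Product=D80, CustID=767): rows 5, 6, 9 → Status = 1, 1, 1 ✓
(Product=D80, CustID=763): rows 8, 10, 11 → Status = 4, 4, 4 ✓
Every {Product, CustID} value is associated with a single Status value, so {Product, CustID} -> Status holds.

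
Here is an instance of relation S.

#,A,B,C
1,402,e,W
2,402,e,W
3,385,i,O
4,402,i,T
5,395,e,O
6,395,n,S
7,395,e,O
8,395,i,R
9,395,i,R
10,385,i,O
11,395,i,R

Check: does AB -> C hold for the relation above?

Yes

(A=402, B=e): rows 1, 2 → C = W, W ✓
(A=385, B=i): rows 3, 10 → C = O, O ✓
(A=402, B=i): row 4 → C = T ✓
(A=395, B=e): rows 5, 7 → C = O, O ✓
(A=395, B=n): row 6 → C = S ✓
(A=395, B=i): rows 8, 9, 11 → C = R, R, R ✓
Every AB value is associated with a single C value, so AB -> C holds.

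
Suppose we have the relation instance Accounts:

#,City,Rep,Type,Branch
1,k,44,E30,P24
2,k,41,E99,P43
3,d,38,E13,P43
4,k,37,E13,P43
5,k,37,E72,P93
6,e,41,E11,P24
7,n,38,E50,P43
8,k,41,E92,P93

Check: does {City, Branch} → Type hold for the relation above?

(City=k, Branch=P24): row 1 → Type = E30 ✓
(City=k, Branch=P43): rows 2, 4 → Type takes values {E99, E13} — violation
(City=d, Branch=P43): row 3 → Type = E13 ✓
(City=k, Branch=P93): rows 5, 8 → Type takes values {E72, E92} — violation
(City=e, Branch=P24): row 6 → Type = E11 ✓
(City=n, Branch=P43): row 7 → Type = E50 ✓
Two rows agree on {City, Branch} but differ on Type, so {City, Branch} → Type does not hold.

No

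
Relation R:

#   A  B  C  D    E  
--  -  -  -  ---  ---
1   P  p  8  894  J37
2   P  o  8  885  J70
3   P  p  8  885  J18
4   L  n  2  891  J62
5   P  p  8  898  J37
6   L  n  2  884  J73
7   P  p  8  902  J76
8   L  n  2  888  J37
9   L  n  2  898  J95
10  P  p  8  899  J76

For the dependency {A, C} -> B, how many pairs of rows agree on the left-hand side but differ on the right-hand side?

5

(A=P, C=8): violating pairs (1,2), (2,3), (2,5), (2,7), (2,10) — 5 pairs.
(A=L, C=2): all 4 rows agree on B — 0 pairs.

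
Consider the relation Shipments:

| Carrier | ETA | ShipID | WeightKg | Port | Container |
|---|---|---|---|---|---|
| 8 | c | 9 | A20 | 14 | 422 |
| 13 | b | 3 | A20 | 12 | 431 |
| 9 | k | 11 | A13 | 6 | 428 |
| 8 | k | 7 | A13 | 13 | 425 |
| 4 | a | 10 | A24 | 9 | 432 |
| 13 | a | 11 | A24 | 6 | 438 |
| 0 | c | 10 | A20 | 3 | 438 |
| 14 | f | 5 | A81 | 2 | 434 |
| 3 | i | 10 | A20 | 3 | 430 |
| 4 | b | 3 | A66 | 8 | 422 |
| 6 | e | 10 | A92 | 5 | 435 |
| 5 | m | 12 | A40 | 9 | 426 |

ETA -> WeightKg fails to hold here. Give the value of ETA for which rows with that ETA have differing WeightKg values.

ETA=c: 2 rows → WeightKg = A20, A20 ✓
ETA=b: 2 rows → WeightKg takes values {A20, A66} — violation
ETA=k: 2 rows → WeightKg = A13, A13 ✓
ETA=a: 2 rows → WeightKg = A24, A24 ✓
ETA=f: 1 row → WeightKg = A81 ✓
ETA=i: 1 row → WeightKg = A20 ✓
ETA=e: 1 row → WeightKg = A92 ✓
ETA=m: 1 row → WeightKg = A40 ✓
The only ETA value with inconsistent WeightKg is ETA=b.

b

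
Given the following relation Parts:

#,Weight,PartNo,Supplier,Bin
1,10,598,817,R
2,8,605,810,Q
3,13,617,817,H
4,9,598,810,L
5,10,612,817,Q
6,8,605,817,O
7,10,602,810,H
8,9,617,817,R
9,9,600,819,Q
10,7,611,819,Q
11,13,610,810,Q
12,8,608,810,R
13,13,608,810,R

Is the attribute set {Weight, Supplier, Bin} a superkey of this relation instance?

All 13 rows have distinct {Weight, Supplier, Bin} values, so {Weight, Supplier, Bin} → (all attributes) holds and {Weight, Supplier, Bin} is a superkey.

Yes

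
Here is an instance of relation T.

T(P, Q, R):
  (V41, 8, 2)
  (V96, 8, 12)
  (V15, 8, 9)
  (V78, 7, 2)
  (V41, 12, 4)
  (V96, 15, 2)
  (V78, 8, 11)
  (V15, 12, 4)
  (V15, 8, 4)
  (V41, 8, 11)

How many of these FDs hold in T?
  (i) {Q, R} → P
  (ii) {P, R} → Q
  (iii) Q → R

(i) {Q, R} → P: (Q=12, R=4): 2 rows → P takes values {V41, V15} — violation; (Q=8, R=11): 2 rows → P takes values {V78, V41} — violation — fails.
(ii) {P, R} → Q: (P=V15, R=4): 2 rows → Q takes values {12, 8} — violation — fails.
(iii) Q → R: Q=8: 6 rows → R takes values {2, 12, 9, 11, 4} — violation — fails.
None of the 3 dependencies hold.

0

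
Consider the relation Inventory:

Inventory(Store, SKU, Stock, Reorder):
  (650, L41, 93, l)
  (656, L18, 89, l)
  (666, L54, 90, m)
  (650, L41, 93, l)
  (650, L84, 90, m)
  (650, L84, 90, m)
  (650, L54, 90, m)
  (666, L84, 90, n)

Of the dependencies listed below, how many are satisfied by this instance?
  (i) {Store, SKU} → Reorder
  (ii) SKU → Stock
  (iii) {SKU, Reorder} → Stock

(i) {Store, SKU} → Reorder: every LHS value maps to a single RHS value — holds.
(ii) SKU → Stock: every LHS value maps to a single RHS value — holds.
(iii) {SKU, Reorder} → Stock: every LHS value maps to a single RHS value — holds.
3 of the 3 dependencies hold.

3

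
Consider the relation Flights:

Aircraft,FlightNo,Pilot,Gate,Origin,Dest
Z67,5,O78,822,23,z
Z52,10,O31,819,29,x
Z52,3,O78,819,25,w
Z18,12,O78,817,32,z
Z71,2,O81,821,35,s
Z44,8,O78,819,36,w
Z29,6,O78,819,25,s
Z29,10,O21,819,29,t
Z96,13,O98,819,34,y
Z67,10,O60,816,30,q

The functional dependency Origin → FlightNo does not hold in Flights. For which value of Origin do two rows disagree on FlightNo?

Origin=23: 1 row → FlightNo = 5 ✓
Origin=29: 2 rows → FlightNo = 10, 10 ✓
Origin=25: 2 rows → FlightNo takes values {3, 6} — violation
Origin=32: 1 row → FlightNo = 12 ✓
Origin=35: 1 row → FlightNo = 2 ✓
Origin=36: 1 row → FlightNo = 8 ✓
Origin=34: 1 row → FlightNo = 13 ✓
Origin=30: 1 row → FlightNo = 10 ✓
The only Origin value with inconsistent FlightNo is Origin=25.

25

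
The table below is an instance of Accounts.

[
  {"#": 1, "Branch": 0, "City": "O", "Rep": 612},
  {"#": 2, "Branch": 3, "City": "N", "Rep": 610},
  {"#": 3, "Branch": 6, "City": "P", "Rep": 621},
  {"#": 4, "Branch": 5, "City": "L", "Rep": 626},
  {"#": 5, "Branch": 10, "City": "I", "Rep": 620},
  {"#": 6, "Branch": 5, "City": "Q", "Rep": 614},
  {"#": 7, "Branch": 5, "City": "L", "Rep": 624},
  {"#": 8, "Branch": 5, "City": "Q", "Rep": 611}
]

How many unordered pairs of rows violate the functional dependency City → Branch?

0

City=L: all 2 rows agree on Branch — 0 pairs.
City=Q: all 2 rows agree on Branch — 0 pairs.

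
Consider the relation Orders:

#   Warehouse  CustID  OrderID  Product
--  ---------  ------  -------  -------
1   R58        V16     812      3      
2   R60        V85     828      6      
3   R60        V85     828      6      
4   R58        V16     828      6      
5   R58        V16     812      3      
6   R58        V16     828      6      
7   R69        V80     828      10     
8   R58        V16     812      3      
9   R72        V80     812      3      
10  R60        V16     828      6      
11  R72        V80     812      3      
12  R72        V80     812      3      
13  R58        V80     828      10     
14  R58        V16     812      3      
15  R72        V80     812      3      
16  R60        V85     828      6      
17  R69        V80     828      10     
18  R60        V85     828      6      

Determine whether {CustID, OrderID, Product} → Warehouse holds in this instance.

(CustID=V16, OrderID=812, Product=3): rows 1, 5, 8, 14 → Warehouse = R58, R58, R58, R58 ✓
(CustID=V85, OrderID=828, Product=6): rows 2, 3, 16, 18 → Warehouse = R60, R60, R60, R60 ✓
(CustID=V16, OrderID=828, Product=6): rows 4, 6, 10 → Warehouse takes values {R58, R60} — violation
(CustID=V80, OrderID=828, Product=10): rows 7, 13, 17 → Warehouse takes values {R69, R58} — violation
(CustID=V80, OrderID=812, Product=3): rows 9, 11, 12, 15 → Warehouse = R72, R72, R72, R72 ✓
Two rows agree on {CustID, OrderID, Product} but differ on Warehouse, so {CustID, OrderID, Product} → Warehouse does not hold.

No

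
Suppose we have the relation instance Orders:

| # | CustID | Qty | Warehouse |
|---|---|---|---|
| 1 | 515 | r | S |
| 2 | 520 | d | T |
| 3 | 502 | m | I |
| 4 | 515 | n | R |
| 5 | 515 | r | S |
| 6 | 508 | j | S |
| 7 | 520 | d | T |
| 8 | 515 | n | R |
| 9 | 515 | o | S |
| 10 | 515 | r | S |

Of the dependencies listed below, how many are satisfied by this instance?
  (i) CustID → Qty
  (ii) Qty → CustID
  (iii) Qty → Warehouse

(i) CustID → Qty: CustID=515: rows 1, 4, 5, 8, 9, 10 → Qty takes values {r, n, o} — violation — fails.
(ii) Qty → CustID: every LHS value maps to a single RHS value — holds.
(iii) Qty → Warehouse: every LHS value maps to a single RHS value — holds.
2 of the 3 dependencies hold.

2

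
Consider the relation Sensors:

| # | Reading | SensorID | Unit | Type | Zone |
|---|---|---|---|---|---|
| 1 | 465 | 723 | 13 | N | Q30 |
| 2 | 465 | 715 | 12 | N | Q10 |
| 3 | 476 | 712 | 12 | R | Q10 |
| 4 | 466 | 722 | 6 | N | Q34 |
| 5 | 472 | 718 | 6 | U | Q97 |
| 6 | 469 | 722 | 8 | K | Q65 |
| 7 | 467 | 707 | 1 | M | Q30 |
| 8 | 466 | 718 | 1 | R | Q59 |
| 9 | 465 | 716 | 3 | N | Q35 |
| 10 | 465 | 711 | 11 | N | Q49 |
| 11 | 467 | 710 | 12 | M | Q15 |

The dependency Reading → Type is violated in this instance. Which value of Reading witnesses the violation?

466

Reading=465: rows 1, 2, 9, 10 → Type = N, N, N, N ✓
Reading=476: row 3 → Type = R ✓
Reading=466: rows 4, 8 → Type takes values {N, R} — violation
Reading=472: row 5 → Type = U ✓
Reading=469: row 6 → Type = K ✓
Reading=467: rows 7, 11 → Type = M, M ✓
The only Reading value with inconsistent Type is Reading=466.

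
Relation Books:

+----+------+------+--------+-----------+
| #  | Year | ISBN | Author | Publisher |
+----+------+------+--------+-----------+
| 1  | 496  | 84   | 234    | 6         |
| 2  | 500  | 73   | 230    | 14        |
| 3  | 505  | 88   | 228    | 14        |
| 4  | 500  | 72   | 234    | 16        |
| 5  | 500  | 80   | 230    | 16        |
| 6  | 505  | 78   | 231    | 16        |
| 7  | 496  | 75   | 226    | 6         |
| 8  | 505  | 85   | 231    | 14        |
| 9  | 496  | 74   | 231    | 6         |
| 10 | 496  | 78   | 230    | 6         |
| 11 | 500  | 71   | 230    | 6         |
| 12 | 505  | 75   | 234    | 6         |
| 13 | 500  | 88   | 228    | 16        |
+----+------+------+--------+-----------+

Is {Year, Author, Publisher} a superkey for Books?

Yes

All 13 rows have distinct {Year, Author, Publisher} values, so {Year, Author, Publisher} → (all attributes) holds and {Year, Author, Publisher} is a superkey.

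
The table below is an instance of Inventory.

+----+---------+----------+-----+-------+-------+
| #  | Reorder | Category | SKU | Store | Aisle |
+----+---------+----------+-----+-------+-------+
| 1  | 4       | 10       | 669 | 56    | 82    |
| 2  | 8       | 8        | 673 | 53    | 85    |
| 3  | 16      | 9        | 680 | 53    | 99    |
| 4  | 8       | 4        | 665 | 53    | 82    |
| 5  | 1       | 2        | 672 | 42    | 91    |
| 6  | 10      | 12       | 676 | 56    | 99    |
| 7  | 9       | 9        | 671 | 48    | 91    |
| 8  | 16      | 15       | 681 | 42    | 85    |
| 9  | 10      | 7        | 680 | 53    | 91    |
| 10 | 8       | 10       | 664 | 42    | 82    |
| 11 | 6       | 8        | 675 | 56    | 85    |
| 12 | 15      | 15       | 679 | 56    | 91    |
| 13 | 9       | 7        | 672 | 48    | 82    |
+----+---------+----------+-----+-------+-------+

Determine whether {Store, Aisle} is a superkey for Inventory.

All 13 rows have distinct {Store, Aisle} values, so {Store, Aisle} → (all attributes) holds and {Store, Aisle} is a superkey.

Yes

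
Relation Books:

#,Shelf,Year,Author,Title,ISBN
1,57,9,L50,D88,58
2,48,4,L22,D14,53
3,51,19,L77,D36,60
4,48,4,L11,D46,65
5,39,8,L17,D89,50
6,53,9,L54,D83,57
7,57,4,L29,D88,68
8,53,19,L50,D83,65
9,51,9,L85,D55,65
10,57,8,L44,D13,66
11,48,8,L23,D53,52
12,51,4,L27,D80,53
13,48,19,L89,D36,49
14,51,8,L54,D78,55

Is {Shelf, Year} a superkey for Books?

Rows 2 and 4 have the same {Shelf, Year} value (Shelf=48, Year=4) but are distinct tuples, so {Shelf, Year} does not determine every attribute — not a superkey.

No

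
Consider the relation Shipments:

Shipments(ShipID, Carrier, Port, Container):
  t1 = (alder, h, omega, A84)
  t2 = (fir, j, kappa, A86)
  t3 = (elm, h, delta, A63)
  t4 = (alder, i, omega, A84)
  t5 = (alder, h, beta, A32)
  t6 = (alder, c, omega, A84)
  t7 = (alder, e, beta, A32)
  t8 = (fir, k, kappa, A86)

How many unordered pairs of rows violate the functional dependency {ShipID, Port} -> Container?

0

(ShipID=alder, Port=omega): all 3 rows agree on Container — 0 pairs.
(ShipID=fir, Port=kappa): all 2 rows agree on Container — 0 pairs.
(ShipID=alder, Port=beta): all 2 rows agree on Container — 0 pairs.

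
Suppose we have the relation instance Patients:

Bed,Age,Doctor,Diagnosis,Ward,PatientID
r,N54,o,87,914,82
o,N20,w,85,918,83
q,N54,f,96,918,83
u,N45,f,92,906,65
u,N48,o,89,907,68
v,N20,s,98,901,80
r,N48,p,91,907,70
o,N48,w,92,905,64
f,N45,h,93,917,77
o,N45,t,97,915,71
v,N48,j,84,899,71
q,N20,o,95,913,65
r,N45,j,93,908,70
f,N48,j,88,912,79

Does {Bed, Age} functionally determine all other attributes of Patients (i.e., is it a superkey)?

Yes

All 14 rows have distinct {Bed, Age} values, so {Bed, Age} → (all attributes) holds and {Bed, Age} is a superkey.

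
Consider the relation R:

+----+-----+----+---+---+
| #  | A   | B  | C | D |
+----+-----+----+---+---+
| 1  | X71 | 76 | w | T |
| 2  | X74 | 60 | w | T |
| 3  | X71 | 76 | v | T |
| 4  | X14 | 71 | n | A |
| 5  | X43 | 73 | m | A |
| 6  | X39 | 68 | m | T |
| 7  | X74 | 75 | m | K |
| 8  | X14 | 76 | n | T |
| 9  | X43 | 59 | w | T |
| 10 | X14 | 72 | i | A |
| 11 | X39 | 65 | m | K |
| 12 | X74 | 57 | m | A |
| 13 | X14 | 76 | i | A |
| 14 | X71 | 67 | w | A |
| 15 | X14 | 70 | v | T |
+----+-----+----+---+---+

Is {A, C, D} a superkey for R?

Rows 10 and 13 have the same {A, C, D} value (A=X14, C=i, D=A) but are distinct tuples, so {A, C, D} does not determine every attribute — not a superkey.

No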